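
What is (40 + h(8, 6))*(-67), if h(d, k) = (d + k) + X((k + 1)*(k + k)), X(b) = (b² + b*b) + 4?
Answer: -949390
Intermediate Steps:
X(b) = 4 + 2*b² (X(b) = (b² + b²) + 4 = 2*b² + 4 = 4 + 2*b²)
h(d, k) = 4 + d + k + 8*k²*(1 + k)² (h(d, k) = (d + k) + (4 + 2*((k + 1)*(k + k))²) = (d + k) + (4 + 2*((1 + k)*(2*k))²) = (d + k) + (4 + 2*(2*k*(1 + k))²) = (d + k) + (4 + 2*(4*k²*(1 + k)²)) = (d + k) + (4 + 8*k²*(1 + k)²) = 4 + d + k + 8*k²*(1 + k)²)
(40 + h(8, 6))*(-67) = (40 + (4 + 8 + 6 + 8*6²*(1 + 6)²))*(-67) = (40 + (4 + 8 + 6 + 8*36*7²))*(-67) = (40 + (4 + 8 + 6 + 8*36*49))*(-67) = (40 + (4 + 8 + 6 + 14112))*(-67) = (40 + 14130)*(-67) = 14170*(-67) = -949390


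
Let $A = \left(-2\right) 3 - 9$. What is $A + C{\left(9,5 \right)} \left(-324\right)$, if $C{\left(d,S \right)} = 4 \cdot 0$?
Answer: $-15$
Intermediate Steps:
$A = -15$ ($A = -6 - 9 = -15$)
$C{\left(d,S \right)} = 0$
$A + C{\left(9,5 \right)} \left(-324\right) = -15 + 0 \left(-324\right) = -15 + 0 = -15$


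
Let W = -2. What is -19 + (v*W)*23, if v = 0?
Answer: -19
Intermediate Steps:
-19 + (v*W)*23 = -19 + (0*(-2))*23 = -19 + 0*23 = -19 + 0 = -19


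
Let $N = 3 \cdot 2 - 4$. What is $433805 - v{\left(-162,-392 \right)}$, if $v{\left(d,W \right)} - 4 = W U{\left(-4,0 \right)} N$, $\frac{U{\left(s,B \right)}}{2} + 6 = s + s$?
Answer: $411849$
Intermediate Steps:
$U{\left(s,B \right)} = -12 + 4 s$ ($U{\left(s,B \right)} = -12 + 2 \left(s + s\right) = -12 + 2 \cdot 2 s = -12 + 4 s$)
$N = 2$ ($N = 6 - 4 = 2$)
$v{\left(d,W \right)} = 4 - 56 W$ ($v{\left(d,W \right)} = 4 + W \left(-12 + 4 \left(-4\right)\right) 2 = 4 + W \left(-12 - 16\right) 2 = 4 + W \left(-28\right) 2 = 4 + - 28 W 2 = 4 - 56 W$)
$433805 - v{\left(-162,-392 \right)} = 433805 - \left(4 - -21952\right) = 433805 - \left(4 + 21952\right) = 433805 - 21956 = 411849$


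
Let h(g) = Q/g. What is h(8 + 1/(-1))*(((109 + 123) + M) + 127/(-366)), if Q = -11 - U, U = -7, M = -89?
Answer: -104422/1281 ≈ -81.516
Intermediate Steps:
Q = -4 (Q = -11 - 1*(-7) = -11 + 7 = -4)
h(g) = -4/g
h(8 + 1/(-1))*(((109 + 123) + M) + 127/(-366)) = (-4/(8 + 1/(-1)))*(((109 + 123) - 89) + 127/(-366)) = (-4/(8 - 1))*((232 - 89) + 127*(-1/366)) = (-4/7)*(143 - 127/366) = -4*⅐*(52211/366) = -4/7*52211/366 = -104422/1281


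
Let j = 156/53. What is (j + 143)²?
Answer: 59830225/2809 ≈ 21299.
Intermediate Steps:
j = 156/53 (j = 156*(1/53) = 156/53 ≈ 2.9434)
(j + 143)² = (156/53 + 143)² = (7735/53)² = 59830225/2809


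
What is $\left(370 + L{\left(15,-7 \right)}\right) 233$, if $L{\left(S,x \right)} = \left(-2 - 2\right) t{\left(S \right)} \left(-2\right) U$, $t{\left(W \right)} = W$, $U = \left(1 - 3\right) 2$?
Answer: $-25630$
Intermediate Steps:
$U = -4$ ($U = \left(-2\right) 2 = -4$)
$L{\left(S,x \right)} = - 32 S$ ($L{\left(S,x \right)} = \left(-2 - 2\right) S \left(-2\right) \left(-4\right) = - 4 S \left(-2\right) \left(-4\right) = 8 S \left(-4\right) = - 32 S$)
$\left(370 + L{\left(15,-7 \right)}\right) 233 = \left(370 - 480\right) 233 = \left(-110\right) 233 = -25630$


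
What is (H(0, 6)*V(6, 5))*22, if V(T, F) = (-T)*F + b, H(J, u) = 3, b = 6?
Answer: -1584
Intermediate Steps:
V(T, F) = 6 - F*T (V(T, F) = (-T)*F + 6 = -F*T + 6 = 6 - F*T)
(H(0, 6)*V(6, 5))*22 = (3*(6 - 1*5*6))*22 = (3*(6 - 30))*22 = (3*(-24))*22 = -72*22 = -1584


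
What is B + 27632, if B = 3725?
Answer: 31357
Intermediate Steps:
B + 27632 = 3725 + 27632 = 31357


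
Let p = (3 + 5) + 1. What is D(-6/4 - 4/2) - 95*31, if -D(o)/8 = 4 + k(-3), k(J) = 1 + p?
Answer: -3057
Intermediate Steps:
p = 9 (p = 8 + 1 = 9)
k(J) = 10 (k(J) = 1 + 9 = 10)
D(o) = -112 (D(o) = -8*(4 + 10) = -8*14 = -112)
D(-6/4 - 4/2) - 95*31 = -112 - 95*31 = -112 - 2945 = -3057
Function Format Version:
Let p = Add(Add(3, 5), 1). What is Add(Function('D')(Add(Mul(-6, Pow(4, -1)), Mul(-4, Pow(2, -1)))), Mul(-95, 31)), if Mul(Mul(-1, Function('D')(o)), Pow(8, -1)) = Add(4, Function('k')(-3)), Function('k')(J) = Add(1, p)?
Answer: -3057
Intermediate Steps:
p = 9 (p = Add(8, 1) = 9)
Function('k')(J) = 10 (Function('k')(J) = Add(1, 9) = 10)
Function('D')(o) = -112 (Function('D')(o) = Mul(-8, Add(4, 10)) = Mul(-8, 14) = -112)
Add(Function('D')(Add(Mul(-6, Pow(4, -1)), Mul(-4, Pow(2, -1)))), Mul(-95, 31)) = Add(-112, Mul(-95, 31)) = Add(-112, -2945) = -3057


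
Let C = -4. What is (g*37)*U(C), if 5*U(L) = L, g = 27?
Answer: -3996/5 ≈ -799.20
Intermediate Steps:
U(L) = L/5
(g*37)*U(C) = (27*37)*((⅕)*(-4)) = 999*(-⅘) = -3996/5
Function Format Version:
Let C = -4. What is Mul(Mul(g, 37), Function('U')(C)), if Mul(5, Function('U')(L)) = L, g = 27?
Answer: Rational(-3996, 5) ≈ -799.20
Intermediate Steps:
Function('U')(L) = Mul(Rational(1, 5), L)
Mul(Mul(g, 37), Function('U')(C)) = Mul(Mul(27, 37), Mul(Rational(1, 5), -4)) = Mul(999, Rational(-4, 5)) = Rational(-3996, 5)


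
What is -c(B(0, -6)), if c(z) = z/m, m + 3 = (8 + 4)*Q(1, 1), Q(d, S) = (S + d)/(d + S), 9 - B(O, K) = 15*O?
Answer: -1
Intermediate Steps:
B(O, K) = 9 - 15*O
Q(d, S) = 1 (Q(d, S) = (S + d)/(S + d) = 1)
m = 9 (m = -3 + (8 + 4)*1 = -3 + 12*1 = -3 + 12 = 9)
c(z) = z/9
-c(B(0, -6)) = -(9 - 15*0)/9 = -(9 + 0)/9 = -9/9 = -1*1 = -1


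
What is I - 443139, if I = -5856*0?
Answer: -443139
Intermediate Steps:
I = 0
I - 443139 = 0 - 443139 = -443139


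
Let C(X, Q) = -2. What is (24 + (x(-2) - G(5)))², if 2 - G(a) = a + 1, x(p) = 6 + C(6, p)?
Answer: 1024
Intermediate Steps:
x(p) = 4 (x(p) = 6 - 2 = 4)
G(a) = 1 - a (G(a) = 2 - (a + 1) = 2 - (1 + a) = 2 + (-1 - a) = 1 - a)
(24 + (x(-2) - G(5)))² = (24 + (4 - (1 - 1*5)))² = (24 + (4 - (1 - 5)))² = (24 + (4 - 1*(-4)))² = (24 + (4 + 4))² = (24 + 8)² = 32² = 1024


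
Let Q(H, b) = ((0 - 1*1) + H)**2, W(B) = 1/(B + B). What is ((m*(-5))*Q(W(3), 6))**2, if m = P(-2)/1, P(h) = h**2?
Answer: 15625/81 ≈ 192.90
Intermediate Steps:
W(B) = 1/(2*B)
Q(H, b) = (-1 + H)**2 (Q(H, b) = ((0 - 1) + H)**2 = (-1 + H)**2)
m = 4 (m = (-2)**2/1 = 4*1 = 4)
((m*(-5))*Q(W(3), 6))**2 = ((4*(-5))*(-1 + (1/2)/3)**2)**2 = (-20*(-1 + (1/2)*(1/3))**2)**2 = (-20*(-1 + 1/6)**2)**2 = (-20*(-5/6)**2)**2 = (-20*25/36)**2 = (-125/9)**2 = 15625/81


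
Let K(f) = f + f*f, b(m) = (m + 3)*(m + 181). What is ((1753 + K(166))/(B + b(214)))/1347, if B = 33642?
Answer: 9825/53591293 ≈ 0.00018333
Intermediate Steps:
b(m) = (3 + m)*(181 + m)
K(f) = f + f²
((1753 + K(166))/(B + b(214)))/1347 = ((1753 + 166*(1 + 166))/(33642 + (543 + 214² + 184*214)))/1347 = ((1753 + 166*167)/(33642 + (543 + 45796 + 39376)))*(1/1347) = ((1753 + 27722)/(33642 + 85715))*(1/1347) = (29475/119357)*(1/1347) = 9825/53591293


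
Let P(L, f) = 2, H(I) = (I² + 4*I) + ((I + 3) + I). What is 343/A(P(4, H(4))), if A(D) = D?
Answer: 343/2 ≈ 171.50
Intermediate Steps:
H(I) = 3 + I² + 6*I (H(I) = (I² + 4*I) + ((3 + I) + I) = (I² + 4*I) + (3 + 2*I) = 3 + I² + 6*I)
343/A(P(4, H(4))) = 343/2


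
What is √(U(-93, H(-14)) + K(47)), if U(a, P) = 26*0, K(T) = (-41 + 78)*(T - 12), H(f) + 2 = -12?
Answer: √1295 ≈ 35.986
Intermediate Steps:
H(f) = -14 (H(f) = -2 - 12 = -14)
K(T) = -444 + 37*T (K(T) = 37*(-12 + T) = -444 + 37*T)
U(a, P) = 0
√(U(-93, H(-14)) + K(47)) = √(0 + (-444 + 37*47)) = √(0 + (-444 + 1739)) = √(0 + 1295) = √1295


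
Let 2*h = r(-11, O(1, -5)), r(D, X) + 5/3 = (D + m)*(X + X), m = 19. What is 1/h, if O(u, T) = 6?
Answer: 6/283 ≈ 0.021201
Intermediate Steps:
r(D, X) = -5/3 + 2*X*(19 + D) (r(D, X) = -5/3 + (D + 19)*(X + X) = -5/3 + (19 + D)*(2*X) = -5/3 + 2*X*(19 + D))
h = 283/6 (h = (-5/3 + 38*6 + 2*(-11)*6)/2 = (-5/3 + 228 - 132)/2 = (1/2)*(283/3) = 283/6 ≈ 47.167)
1/h = 1/(283/6) = 6/283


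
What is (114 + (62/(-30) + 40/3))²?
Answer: 3530641/225 ≈ 15692.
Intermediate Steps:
(114 + (62/(-30) + 40/3))² = (114 + (62*(-1/30) + 40*(⅓)))² = (114 + (-31/15 + 40/3))² = (114 + 169/15)² = (1879/15)² = 3530641/225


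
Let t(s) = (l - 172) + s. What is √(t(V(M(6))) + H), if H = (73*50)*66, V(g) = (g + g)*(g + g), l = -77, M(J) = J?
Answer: 3*√26755 ≈ 490.71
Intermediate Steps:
V(g) = 4*g² (V(g) = (2*g)*(2*g) = 4*g²)
t(s) = -249 + s (t(s) = (-77 - 172) + s = -249 + s)
H = 240900 (H = 3650*66 = 240900)
√(t(V(M(6))) + H) = √((-249 + 4*6²) + 240900) = √((-249 + 4*36) + 240900) = √((-249 + 144) + 240900) = √(-105 + 240900) = √240795 = 3*√26755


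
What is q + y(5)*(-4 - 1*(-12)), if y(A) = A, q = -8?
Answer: 32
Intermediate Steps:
q + y(5)*(-4 - 1*(-12)) = -8 + 5*(-4 - 1*(-12)) = -8 + 5*(-4 + 12) = -8 + 5*8 = -8 + 40 = 32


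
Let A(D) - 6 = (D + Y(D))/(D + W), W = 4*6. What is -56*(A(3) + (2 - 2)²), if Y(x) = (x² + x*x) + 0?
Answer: -3416/9 ≈ -379.56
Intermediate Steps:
Y(x) = 2*x² (Y(x) = (x² + x²) + 0 = 2*x² + 0 = 2*x²)
W = 24
A(D) = 6 + (D + 2*D²)/(24 + D) (A(D) = 6 + (D + 2*D²)/(D + 24) = 6 + (D + 2*D²)/(24 + D))
-56*(A(3) + (2 - 2)²) = -56*((144 + 2*3² + 7*3)/(24 + 3) + (2 - 2)²) = -56*((144 + 2*9 + 21)/27 + 0²) = -56*((144 + 18 + 21)/27 + 0) = -56*((1/27)*183 + 0) = -56*(61/9 + 0) = -56*61/9 = -3416/9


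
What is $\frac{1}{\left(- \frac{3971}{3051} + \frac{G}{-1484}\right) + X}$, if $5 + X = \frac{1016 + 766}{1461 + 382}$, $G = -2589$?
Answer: $- \frac{8344521612}{29957078947} \approx -0.27855$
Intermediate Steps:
$X = - \frac{7433}{1843}$ ($X = -5 + \frac{1016 + 766}{1461 + 382} = -5 + \frac{1782}{1843} = - \frac{7433}{1843} \approx -4.0331$)
$\frac{1}{\left(- \frac{3971}{3051} + \frac{G}{-1484}\right) + X} = \frac{1}{\left(- \frac{3971}{3051} - \frac{2589}{-1484}\right) - \frac{7433}{1843}} = \frac{1}{\left(\left(-3971\right) \frac{1}{3051} - - \frac{2589}{1484}\right) - \frac{7433}{1843}} = \frac{1}{\left(- \frac{3971}{3051} + \frac{2589}{1484}\right) - \frac{7433}{1843}} = \frac{1}{\frac{2006075}{4527684} - \frac{7433}{1843}} = \frac{1}{- \frac{29957078947}{8344521612}} = - \frac{8344521612}{29957078947}$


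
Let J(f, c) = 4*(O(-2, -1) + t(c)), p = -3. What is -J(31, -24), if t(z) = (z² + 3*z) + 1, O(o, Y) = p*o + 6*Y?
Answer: -2020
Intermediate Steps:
O(o, Y) = -3*o + 6*Y
t(z) = 1 + z² + 3*z
J(f, c) = 4 + 4*c² + 12*c (J(f, c) = 4*((-3*(-2) + 6*(-1)) + (1 + c² + 3*c)) = 4*((6 - 6) + (1 + c² + 3*c)) = 4*(0 + (1 + c² + 3*c)) = 4*(1 + c² + 3*c) = 4 + 4*c² + 12*c)
-J(31, -24) = -(4 + 4*(-24)² + 12*(-24)) = -(4 + 4*576 - 288) = -(4 + 2304 - 288) = -1*2020 = -2020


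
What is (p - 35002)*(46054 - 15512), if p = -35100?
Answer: -2141055284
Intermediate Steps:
(p - 35002)*(46054 - 15512) = (-35100 - 35002)*(46054 - 15512) = -70102*30542 = -2141055284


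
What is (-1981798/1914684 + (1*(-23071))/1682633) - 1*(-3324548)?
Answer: 5355363881965603979/1610855241486 ≈ 3.3245e+6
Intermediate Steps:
(-1981798/1914684 + (1*(-23071))/1682633) - 1*(-3324548) = (-1981798*1/1914684 - 23071*1/1682633) + 3324548 = (-990899/957342 - 23071/1682633) + 3324548 = -1689406194349/1610855241486 + 3324548 = 5355363881965603979/1610855241486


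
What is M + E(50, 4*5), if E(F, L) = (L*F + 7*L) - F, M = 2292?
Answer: 3382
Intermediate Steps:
E(F, L) = -F + 7*L + F*L (E(F, L) = (F*L + 7*L) - F = (7*L + F*L) - F = -F + 7*L + F*L)
M + E(50, 4*5) = 2292 + (-1*50 + 7*(4*5) + 50*(4*5)) = 2292 + (-50 + 7*20 + 50*20) = 2292 + (-50 + 140 + 1000) = 2292 + 1090 = 3382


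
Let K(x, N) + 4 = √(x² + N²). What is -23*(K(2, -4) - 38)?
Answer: 966 - 46*√5 ≈ 863.14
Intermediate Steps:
K(x, N) = -4 + √(N² + x²) (K(x, N) = -4 + √(x² + N²) = -4 + √(N² + x²))
-23*(K(2, -4) - 38) = -23*((-4 + √((-4)² + 2²)) - 38) = -23*((-4 + √(16 + 4)) - 38) = -23*((-4 + √20) - 38) = -23*((-4 + 2*√5) - 38) = -23*(-42 + 2*√5) = 966 - 46*√5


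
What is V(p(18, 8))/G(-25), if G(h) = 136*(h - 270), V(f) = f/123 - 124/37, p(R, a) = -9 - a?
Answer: 15881/182586120 ≈ 8.6978e-5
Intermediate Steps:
V(f) = -124/37 + f/123 (V(f) = f*(1/123) - 124*1/37 = f/123 - 124/37 = -124/37 + f/123)
G(h) = -36720 + 136*h (G(h) = 136*(-270 + h) = -36720 + 136*h)
V(p(18, 8))/G(-25) = (-124/37 + (-9 - 1*8)/123)/(-36720 + 136*(-25)) = (-124/37 + (-9 - 8)/123)/(-36720 - 3400) = (-124/37 + (1/123)*(-17))/(-40120) = (-124/37 - 17/123)*(-1/40120) = -15881/4551*(-1/40120) = 15881/182586120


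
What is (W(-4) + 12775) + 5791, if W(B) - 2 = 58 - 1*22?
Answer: 18604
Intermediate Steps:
W(B) = 38 (W(B) = 2 + (58 - 1*22) = 2 + (58 - 22) = 2 + 36 = 38)
(W(-4) + 12775) + 5791 = (38 + 12775) + 5791 = 12813 + 5791 = 18604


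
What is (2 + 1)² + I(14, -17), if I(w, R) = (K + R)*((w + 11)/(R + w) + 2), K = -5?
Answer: 445/3 ≈ 148.33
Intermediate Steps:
I(w, R) = (-5 + R)*(2 + (11 + w)/(R + w)) (I(w, R) = (-5 + R)*((w + 11)/(R + w) + 2) = (-5 + R)*((11 + w)/(R + w) + 2) = (-5 + R)*(2 + (11 + w)/(R + w)))
(2 + 1)² + I(14, -17) = (2 + 1)² + (-55 - 17 - 15*14 + 2*(-17)² + 3*(-17)*14)/(-17 + 14) = 3² + (-55 - 17 - 210 + 2*289 - 714)/(-3) = 9 - (-55 - 17 - 210 + 578 - 714)/3 = 9 - ⅓*(-418) = 9 + 418/3 = 445/3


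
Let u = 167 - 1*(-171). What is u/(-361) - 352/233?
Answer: -205826/84113 ≈ -2.4470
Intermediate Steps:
u = 338 (u = 167 + 171 = 338)
u/(-361) - 352/233 = 338/(-361) - 352/233 = 338*(-1/361) - 352*1/233 = -338/361 - 352/233 = -205826/84113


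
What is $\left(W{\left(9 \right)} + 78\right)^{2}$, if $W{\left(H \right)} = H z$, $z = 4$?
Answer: $12996$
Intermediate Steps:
$W{\left(H \right)} = 4 H$ ($W{\left(H \right)} = H 4 = 4 H$)
$\left(W{\left(9 \right)} + 78\right)^{2} = \left(4 \cdot 9 + 78\right)^{2} = \left(36 + 78\right)^{2} = 114^{2} = 12996$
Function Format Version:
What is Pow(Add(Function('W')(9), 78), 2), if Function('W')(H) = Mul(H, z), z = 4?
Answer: 12996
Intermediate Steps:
Function('W')(H) = Mul(4, H) (Function('W')(H) = Mul(H, 4) = Mul(4, H))
Pow(Add(Function('W')(9), 78), 2) = Pow(Add(Mul(4, 9), 78), 2) = Pow(Add(36, 78), 2) = Pow(114, 2) = 12996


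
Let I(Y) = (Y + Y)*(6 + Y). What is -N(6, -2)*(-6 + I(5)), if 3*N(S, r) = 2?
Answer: -208/3 ≈ -69.333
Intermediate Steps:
N(S, r) = ⅔ (N(S, r) = (⅓)*2 = ⅔)
I(Y) = 2*Y*(6 + Y) (I(Y) = (2*Y)*(6 + Y) = 2*Y*(6 + Y))
-N(6, -2)*(-6 + I(5)) = -2*(-6 + 2*5*(6 + 5))/3 = -2*(-6 + 2*5*11)/3 = -2*(-6 + 110)/3 = -2*104/3 = -1*208/3 = -208/3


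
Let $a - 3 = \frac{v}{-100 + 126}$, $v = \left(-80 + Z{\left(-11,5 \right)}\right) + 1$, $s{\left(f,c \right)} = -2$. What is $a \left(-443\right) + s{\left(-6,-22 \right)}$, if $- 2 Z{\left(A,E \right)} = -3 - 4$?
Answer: $- \frac{2319}{52} \approx -44.596$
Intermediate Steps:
$Z{\left(A,E \right)} = \frac{7}{2}$ ($Z{\left(A,E \right)} = - \frac{-3 - 4}{2} = \left(- \frac{1}{2}\right) \left(-7\right) = \frac{7}{2}$)
$v = - \frac{151}{2}$ ($v = \left(-80 + \frac{7}{2}\right) + 1 = - \frac{153}{2} + 1 = - \frac{151}{2} \approx -75.5$)
$a = \frac{5}{52}$ ($a = 3 - \frac{151}{2 \left(-100 + 126\right)} = 3 - \frac{151}{2 \cdot 26} = 3 - \frac{151}{52} = \frac{5}{52} \approx 0.096154$)
$a \left(-443\right) + s{\left(-6,-22 \right)} = \frac{5}{52} \left(-443\right) - 2 = - \frac{2215}{52} - 2 = - \frac{2319}{52}$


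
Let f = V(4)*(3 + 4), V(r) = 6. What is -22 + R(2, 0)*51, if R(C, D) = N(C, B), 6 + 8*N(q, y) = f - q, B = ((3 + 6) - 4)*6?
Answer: 779/4 ≈ 194.75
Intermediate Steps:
f = 42 (f = 6*(3 + 4) = 6*7 = 42)
B = 30 (B = (9 - 4)*6 = 5*6 = 30)
N(q, y) = 9/2 - q/8 (N(q, y) = -¾ + (42 - q)/8 = -¾ + (21/4 - q/8) = 9/2 - q/8)
R(C, D) = 9/2 - C/8
-22 + R(2, 0)*51 = -22 + (9/2 - ⅛*2)*51 = -22 + (9/2 - ¼)*51 = -22 + (17/4)*51 = -22 + 867/4 = 779/4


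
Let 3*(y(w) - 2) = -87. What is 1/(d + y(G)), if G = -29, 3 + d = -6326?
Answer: -1/6356 ≈ -0.00015733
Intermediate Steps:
d = -6329 (d = -3 - 6326 = -6329)
y(w) = -27 (y(w) = 2 + (⅓)*(-87) = 2 - 29 = -27)
1/(d + y(G)) = 1/(-6329 - 27) = 1/(-6356) = -1/6356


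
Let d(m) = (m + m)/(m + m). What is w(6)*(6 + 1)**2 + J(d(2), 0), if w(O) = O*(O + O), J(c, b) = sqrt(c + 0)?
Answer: 3529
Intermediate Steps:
d(m) = 1 (d(m) = (2*m)/((2*m)) = (2*m)*(1/(2*m)) = 1)
J(c, b) = sqrt(c)
w(O) = 2*O**2 (w(O) = O*(2*O) = 2*O**2)
w(6)*(6 + 1)**2 + J(d(2), 0) = (2*6**2)*(6 + 1)**2 + sqrt(1) = (2*36)*7**2 + 1 = 72*49 + 1 = 3528 + 1 = 3529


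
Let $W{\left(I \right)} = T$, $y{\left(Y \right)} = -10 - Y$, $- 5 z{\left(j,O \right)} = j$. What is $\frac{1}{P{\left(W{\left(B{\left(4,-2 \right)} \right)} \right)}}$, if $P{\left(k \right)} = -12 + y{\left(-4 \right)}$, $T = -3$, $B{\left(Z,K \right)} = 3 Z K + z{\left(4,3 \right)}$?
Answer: $- \frac{1}{18} \approx -0.055556$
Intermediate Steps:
$z{\left(j,O \right)} = - \frac{j}{5}$
$B{\left(Z,K \right)} = - \frac{4}{5} + 3 K Z$ ($B{\left(Z,K \right)} = 3 Z K - \frac{4}{5} = 3 K Z - \frac{4}{5} = - \frac{4}{5} + 3 K Z$)
$W{\left(I \right)} = -3$
$P{\left(k \right)} = -18$ ($P{\left(k \right)} = -12 - 6 = -18$)
$\frac{1}{P{\left(W{\left(B{\left(4,-2 \right)} \right)} \right)}} = \frac{1}{-18} = - \frac{1}{18}$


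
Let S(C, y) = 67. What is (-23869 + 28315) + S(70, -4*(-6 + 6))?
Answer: 4513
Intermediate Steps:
(-23869 + 28315) + S(70, -4*(-6 + 6)) = (-23869 + 28315) + 67 = 4446 + 67 = 4513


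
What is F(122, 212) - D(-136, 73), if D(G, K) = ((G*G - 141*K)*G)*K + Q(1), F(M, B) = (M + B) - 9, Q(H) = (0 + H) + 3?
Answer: 81439705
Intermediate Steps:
Q(H) = 3 + H (Q(H) = H + 3 = 3 + H)
F(M, B) = -9 + B + M (F(M, B) = (B + M) - 9 = -9 + B + M)
D(G, K) = 4 + G*K*(G² - 141*K) (D(G, K) = ((G*G - 141*K)*G)*K + (3 + 1) = ((G² - 141*K)*G)*K + 4 = (G*(G² - 141*K))*K + 4 = G*K*(G² - 141*K) + 4 = 4 + G*K*(G² - 141*K))
F(122, 212) - D(-136, 73) = (-9 + 212 + 122) - (4 + 73*(-136)³ - 141*(-136)*73²) = 325 - (4 + 73*(-2515456) - 141*(-136)*5329) = 325 - (4 - 183628288 + 102188904) = 325 - 1*(-81439380) = 325 + 81439380 = 81439705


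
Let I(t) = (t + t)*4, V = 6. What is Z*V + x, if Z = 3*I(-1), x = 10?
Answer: -134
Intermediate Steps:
I(t) = 8*t (I(t) = (2*t)*4 = 8*t)
Z = -24 (Z = 3*(8*(-1)) = 3*(-8) = -24)
Z*V + x = -24*6 + 10 = -144 + 10 = -134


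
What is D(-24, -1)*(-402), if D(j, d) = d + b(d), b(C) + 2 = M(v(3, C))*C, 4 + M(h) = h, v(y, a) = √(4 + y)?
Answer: -402 + 402*√7 ≈ 661.59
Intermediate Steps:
M(h) = -4 + h
b(C) = -2 + C*(-4 + √7) (b(C) = -2 + (-4 + √(4 + 3))*C = -2 + (-4 + √7)*C = -2 + C*(-4 + √7))
D(j, d) = -2 + d - d*(4 - √7) (D(j, d) = d + (-2 - d*(4 - √7)) = -2 + d - d*(4 - √7))
D(-24, -1)*(-402) = (-2 - 1 - 1*(-1)*(4 - √7))*(-402) = (-2 - 1 + (4 - √7))*(-402) = (1 - √7)*(-402) = -402 + 402*√7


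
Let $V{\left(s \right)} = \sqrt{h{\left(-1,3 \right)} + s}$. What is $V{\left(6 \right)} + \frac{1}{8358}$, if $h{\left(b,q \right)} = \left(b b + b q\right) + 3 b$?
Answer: $\frac{8359}{8358} \approx 1.0001$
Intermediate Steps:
$h{\left(b,q \right)} = b^{2} + 3 b + b q$ ($h{\left(b,q \right)} = \left(b^{2} + b q\right) + 3 b = b^{2} + 3 b + b q$)
$V{\left(s \right)} = \sqrt{-5 + s}$ ($V{\left(s \right)} = \sqrt{- (3 - 1 + 3) + s} = \sqrt{\left(-1\right) 5 + s} = \sqrt{-5 + s}$)
$V{\left(6 \right)} + \frac{1}{8358} = \sqrt{-5 + 6} + \frac{1}{8358} = \sqrt{1} + \frac{1}{8358} = 1 + \frac{1}{8358} = \frac{8359}{8358}$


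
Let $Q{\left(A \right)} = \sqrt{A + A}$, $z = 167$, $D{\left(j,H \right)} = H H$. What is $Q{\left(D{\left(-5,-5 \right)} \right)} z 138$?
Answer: $115230 \sqrt{2} \approx 1.6296 \cdot 10^{5}$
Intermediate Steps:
$D{\left(j,H \right)} = H^{2}$
$Q{\left(A \right)} = \sqrt{2} \sqrt{A}$ ($Q{\left(A \right)} = \sqrt{2 A} = \sqrt{2} \sqrt{A}$)
$Q{\left(D{\left(-5,-5 \right)} \right)} z 138 = \sqrt{2} \sqrt{\left(-5\right)^{2}} \cdot 167 \cdot 138 = \sqrt{2} \sqrt{25} \cdot 167 \cdot 138 = \sqrt{2} \cdot 5 \cdot 167 \cdot 138 = 5 \sqrt{2} \cdot 167 \cdot 138 = 835 \sqrt{2} \cdot 138 = 115230 \sqrt{2}$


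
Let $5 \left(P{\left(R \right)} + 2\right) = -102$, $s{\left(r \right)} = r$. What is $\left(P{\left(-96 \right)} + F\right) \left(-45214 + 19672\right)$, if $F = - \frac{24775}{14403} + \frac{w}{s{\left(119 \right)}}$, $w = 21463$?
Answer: $- \frac{11399851256904}{2856595} \approx -3.9907 \cdot 10^{6}$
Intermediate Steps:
$P{\left(R \right)} = - \frac{112}{5}$ ($P{\left(R \right)} = -2 + \frac{1}{5} \left(-102\right) = -2 - \frac{102}{5} = - \frac{112}{5}$)
$F = \frac{306183364}{1713957}$ ($F = - \frac{24775}{14403} + \frac{21463}{119} = \frac{306183364}{1713957} \approx 178.64$)
$\left(P{\left(-96 \right)} + F\right) \left(-45214 + 19672\right) = \left(- \frac{112}{5} + \frac{306183364}{1713957}\right) \left(-45214 + 19672\right) = \frac{1338953636}{8569785} \left(-25542\right) = - \frac{11399851256904}{2856595}$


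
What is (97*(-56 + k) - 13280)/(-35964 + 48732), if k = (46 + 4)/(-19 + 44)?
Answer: -9259/6384 ≈ -1.4503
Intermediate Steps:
k = 2 (k = 50/25 = 50*(1/25) = 2)
(97*(-56 + k) - 13280)/(-35964 + 48732) = (97*(-56 + 2) - 13280)/(-35964 + 48732) = (97*(-54) - 13280)/12768 = (-5238 - 13280)*(1/12768) = -18518*1/12768 = -9259/6384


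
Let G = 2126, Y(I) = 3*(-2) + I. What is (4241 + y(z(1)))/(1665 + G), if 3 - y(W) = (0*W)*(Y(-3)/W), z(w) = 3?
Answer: 4244/3791 ≈ 1.1195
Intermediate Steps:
Y(I) = -6 + I
y(W) = 3 (y(W) = 3 - 0*W*(-6 - 3)/W = 3 - 0*(-9/W) = 3 - 1*0 = 3 + 0 = 3)
(4241 + y(z(1)))/(1665 + G) = (4241 + 3)/(1665 + 2126) = 4244/3791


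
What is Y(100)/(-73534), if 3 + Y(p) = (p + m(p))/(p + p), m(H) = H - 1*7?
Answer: 407/14706800 ≈ 2.7674e-5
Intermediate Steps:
m(H) = -7 + H (m(H) = H - 7 = -7 + H)
Y(p) = -3 + (-7 + 2*p)/(2*p) (Y(p) = -3 + (p + (-7 + p))/(p + p) = -3 + (-7 + 2*p)/((2*p)) = -3 + (-7 + 2*p)*(1/(2*p)) = -3 + (-7 + 2*p)/(2*p))
Y(100)/(-73534) = (-2 - 7/2/100)/(-73534) = (-2 - 7/2*1/100)*(-1/73534) = (-2 - 7/200)*(-1/73534) = -407/200*(-1/73534) = 407/14706800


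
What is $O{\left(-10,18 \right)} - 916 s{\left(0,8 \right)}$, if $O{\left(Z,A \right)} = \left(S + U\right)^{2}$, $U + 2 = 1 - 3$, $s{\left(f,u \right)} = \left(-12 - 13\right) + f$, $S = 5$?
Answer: $22901$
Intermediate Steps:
$s{\left(f,u \right)} = -25 + f$
$U = -4$ ($U = -2 + \left(1 - 3\right) = -2 - 2 = -4$)
$O{\left(Z,A \right)} = 1$ ($O{\left(Z,A \right)} = \left(5 - 4\right)^{2} = 1^{2} = 1$)
$O{\left(-10,18 \right)} - 916 s{\left(0,8 \right)} = 1 - 916 \left(-25 + 0\right) = 1 - -22900 = 1 + 22900 = 22901$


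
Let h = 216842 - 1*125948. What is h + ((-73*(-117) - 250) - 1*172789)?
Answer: -73604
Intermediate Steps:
h = 90894 (h = 216842 - 125948 = 90894)
h + ((-73*(-117) - 250) - 1*172789) = 90894 + ((-73*(-117) - 250) - 1*172789) = 90894 + ((8541 - 250) - 172789) = 90894 + (8291 - 172789) = 90894 - 164498 = -73604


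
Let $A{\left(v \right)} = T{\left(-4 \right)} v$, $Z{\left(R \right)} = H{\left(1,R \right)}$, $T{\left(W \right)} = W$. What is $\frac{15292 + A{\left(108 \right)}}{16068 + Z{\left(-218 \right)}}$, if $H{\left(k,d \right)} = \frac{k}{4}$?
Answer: $\frac{59440}{64273} \approx 0.9248$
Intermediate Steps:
$H{\left(k,d \right)} = \frac{k}{4}$ ($H{\left(k,d \right)} = k \frac{1}{4} = \frac{k}{4}$)
$Z{\left(R \right)} = \frac{1}{4}$ ($Z{\left(R \right)} = \frac{1}{4} \cdot 1 = \frac{1}{4}$)
$A{\left(v \right)} = - 4 v$
$\frac{15292 + A{\left(108 \right)}}{16068 + Z{\left(-218 \right)}} = \frac{15292 - 432}{16068 + \frac{1}{4}} = \frac{15292 - 432}{\frac{64273}{4}} = 14860 \cdot \frac{4}{64273} = \frac{59440}{64273}$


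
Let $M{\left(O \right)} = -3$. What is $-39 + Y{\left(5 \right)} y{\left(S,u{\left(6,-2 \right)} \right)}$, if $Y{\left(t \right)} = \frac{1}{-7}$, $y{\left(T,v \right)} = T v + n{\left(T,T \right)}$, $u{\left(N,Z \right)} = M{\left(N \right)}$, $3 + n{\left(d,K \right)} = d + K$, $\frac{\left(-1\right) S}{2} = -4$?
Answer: $- \frac{262}{7} \approx -37.429$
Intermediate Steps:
$S = 8$ ($S = \left(-2\right) \left(-4\right) = 8$)
$n{\left(d,K \right)} = -3 + K + d$ ($n{\left(d,K \right)} = -3 + \left(d + K\right) = -3 + \left(K + d\right) = -3 + K + d$)
$u{\left(N,Z \right)} = -3$
$y{\left(T,v \right)} = -3 + 2 T + T v$ ($y{\left(T,v \right)} = T v + \left(-3 + T + T\right) = T v + \left(-3 + 2 T\right) = -3 + 2 T + T v$)
$Y{\left(t \right)} = - \frac{1}{7}$
$-39 + Y{\left(5 \right)} y{\left(S,u{\left(6,-2 \right)} \right)} = -39 - \frac{-3 + 2 \cdot 8 + 8 \left(-3\right)}{7} = -39 - \frac{-3 + 16 - 24}{7} = -39 - - \frac{11}{7} = -39 + \frac{11}{7} = - \frac{262}{7}$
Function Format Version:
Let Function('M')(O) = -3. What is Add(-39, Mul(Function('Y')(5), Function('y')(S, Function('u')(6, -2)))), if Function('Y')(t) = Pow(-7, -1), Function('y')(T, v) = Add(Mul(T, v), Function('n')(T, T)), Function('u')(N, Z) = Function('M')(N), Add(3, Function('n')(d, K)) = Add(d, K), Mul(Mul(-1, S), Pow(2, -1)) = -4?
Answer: Rational(-262, 7) ≈ -37.429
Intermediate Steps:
S = 8 (S = Mul(-2, -4) = 8)
Function('n')(d, K) = Add(-3, K, d) (Function('n')(d, K) = Add(-3, Add(d, K)) = Add(-3, Add(K, d)) = Add(-3, K, d))
Function('u')(N, Z) = -3
Function('y')(T, v) = Add(-3, Mul(2, T), Mul(T, v)) (Function('y')(T, v) = Add(Mul(T, v), Add(-3, T, T)) = Add(Mul(T, v), Add(-3, Mul(2, T))) = Add(-3, Mul(2, T), Mul(T, v)))
Function('Y')(t) = Rational(-1, 7)
Add(-39, Mul(Function('Y')(5), Function('y')(S, Function('u')(6, -2)))) = Add(-39, Mul(Rational(-1, 7), Add(-3, Mul(2, 8), Mul(8, -3)))) = Add(-39, Mul(Rational(-1, 7), Add(-3, 16, -24))) = Add(-39, Mul(Rational(-1, 7), -11)) = Add(-39, Rational(11, 7)) = Rational(-262, 7)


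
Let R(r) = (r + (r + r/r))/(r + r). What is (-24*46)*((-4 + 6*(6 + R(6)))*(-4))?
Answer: 170016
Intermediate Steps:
R(r) = (1 + 2*r)/(2*r) (R(r) = (r + (r + 1))/((2*r)) = (r + (1 + r))*(1/(2*r)) = (1 + 2*r)*(1/(2*r)) = (1 + 2*r)/(2*r))
(-24*46)*((-4 + 6*(6 + R(6)))*(-4)) = (-24*46)*((-4 + 6*(6 + (½ + 6)/6))*(-4)) = -1104*(-4 + 6*(6 + (⅙)*(13/2)))*(-4) = -1104*(-4 + 6*(6 + 13/12))*(-4) = -1104*(-4 + 6*(85/12))*(-4) = -1104*(-4 + 85/2)*(-4) = -42504*(-4) = -1104*(-154) = 170016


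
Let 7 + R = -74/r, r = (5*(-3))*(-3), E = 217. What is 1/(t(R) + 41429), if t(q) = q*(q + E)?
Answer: 2025/80246461 ≈ 2.5235e-5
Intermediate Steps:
r = 45 (r = -15*(-3) = 45)
R = -389/45 (R = -7 - 74/45 = -389/45 ≈ -8.6444)
t(q) = q*(217 + q) (t(q) = q*(q + 217) = q*(217 + q))
1/(t(R) + 41429) = 1/(-389*(217 - 389/45)/45 + 41429) = 1/(-389/45*9376/45 + 41429) = 1/(-3647264/2025 + 41429) = 1/(80246461/2025) = 2025/80246461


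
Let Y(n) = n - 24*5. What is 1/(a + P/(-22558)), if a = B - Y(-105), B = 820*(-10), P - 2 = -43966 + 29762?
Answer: -11279/89942924 ≈ -0.00012540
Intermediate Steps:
P = -14202 (P = 2 + (-43966 + 29762) = 2 - 14204 = -14202)
B = -8200
Y(n) = -120 + n (Y(n) = n - 6*20 = n - 120 = -120 + n)
a = -7975 (a = -8200 - (-120 - 105) = -8200 - 1*(-225) = -8200 + 225 = -7975)
1/(a + P/(-22558)) = 1/(-7975 - 14202/(-22558)) = 1/(-7975 - 14202*(-1/22558)) = 1/(-7975 + 7101/11279) = 1/(-89942924/11279) = -11279/89942924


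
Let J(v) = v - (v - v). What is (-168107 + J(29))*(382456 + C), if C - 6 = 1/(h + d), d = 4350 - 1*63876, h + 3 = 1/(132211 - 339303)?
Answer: -792485040406218370908/12327979669 ≈ -6.4283e+10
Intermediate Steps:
h = -621277/207092 (h = -3 + 1/(132211 - 339303) = -3 + 1/(-207092) = -3 - 1/207092 = -621277/207092 ≈ -3.0000)
d = -59526 (d = 4350 - 63876 = -59526)
J(v) = v (J(v) = v - 1*0 = v + 0 = v)
C = 73967670922/12327979669 (C = 6 + 1/(-621277/207092 - 59526) = 6 + 1/(-12327979669/207092) = 6 - 207092/12327979669 = 73967670922/12327979669 ≈ 6.0000)
(-168107 + J(29))*(382456 + C) = (-168107 + 29)*(382456 + 73967670922/12327979669) = -168078*4714983759957986/12327979669 = -792485040406218370908/12327979669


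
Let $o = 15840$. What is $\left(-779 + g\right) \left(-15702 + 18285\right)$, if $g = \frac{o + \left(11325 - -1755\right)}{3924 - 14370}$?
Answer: $- \frac{3515615397}{1741} \approx -2.0193 \cdot 10^{6}$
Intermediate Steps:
$g = - \frac{4820}{1741}$ ($g = \frac{15840 + \left(11325 - -1755\right)}{3924 - 14370} = \frac{15840 + \left(11325 + 1755\right)}{-10446} = \left(15840 + 13080\right) \left(- \frac{1}{10446}\right) = 28920 \left(- \frac{1}{10446}\right) = - \frac{4820}{1741} \approx -2.7685$)
$\left(-779 + g\right) \left(-15702 + 18285\right) = \left(-779 - \frac{4820}{1741}\right) \left(-15702 + 18285\right) = \left(- \frac{1361059}{1741}\right) 2583 = - \frac{3515615397}{1741}$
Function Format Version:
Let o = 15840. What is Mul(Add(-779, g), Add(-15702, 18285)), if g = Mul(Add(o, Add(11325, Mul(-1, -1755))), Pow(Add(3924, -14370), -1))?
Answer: Rational(-3515615397, 1741) ≈ -2.0193e+6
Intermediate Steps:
g = Rational(-4820, 1741) (g = Mul(Add(15840, Add(11325, Mul(-1, -1755))), Pow(Add(3924, -14370), -1)) = Mul(Add(15840, Add(11325, 1755)), Pow(-10446, -1)) = Mul(Add(15840, 13080), Rational(-1, 10446)) = Mul(28920, Rational(-1, 10446)) = Rational(-4820, 1741) ≈ -2.7685)
Mul(Add(-779, g), Add(-15702, 18285)) = Mul(Add(-779, Rational(-4820, 1741)), Add(-15702, 18285)) = Mul(Rational(-1361059, 1741), 2583) = Rational(-3515615397, 1741)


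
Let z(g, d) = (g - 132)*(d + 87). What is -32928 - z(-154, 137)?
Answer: 31136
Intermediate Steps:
z(g, d) = (-132 + g)*(87 + d)
-32928 - z(-154, 137) = -32928 - (-11484 - 132*137 + 87*(-154) + 137*(-154)) = -32928 - (-11484 - 18084 - 13398 - 21098) = -32928 - 1*(-64064) = -32928 + 64064 = 31136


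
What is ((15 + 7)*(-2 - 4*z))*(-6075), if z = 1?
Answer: 801900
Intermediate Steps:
((15 + 7)*(-2 - 4*z))*(-6075) = ((15 + 7)*(-2 - 4*1))*(-6075) = (22*(-2 - 4))*(-6075) = (22*(-6))*(-6075) = -132*(-6075) = 801900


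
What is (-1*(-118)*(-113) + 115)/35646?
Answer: -13219/35646 ≈ -0.37084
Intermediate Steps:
(-1*(-118)*(-113) + 115)/35646 = (118*(-113) + 115)*(1/35646) = (-13334 + 115)*(1/35646) = -13219*1/35646 = -13219/35646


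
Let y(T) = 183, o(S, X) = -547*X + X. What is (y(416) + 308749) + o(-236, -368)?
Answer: 509860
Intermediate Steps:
o(S, X) = -546*X
(y(416) + 308749) + o(-236, -368) = (183 + 308749) - 546*(-368) = 308932 + 200928 = 509860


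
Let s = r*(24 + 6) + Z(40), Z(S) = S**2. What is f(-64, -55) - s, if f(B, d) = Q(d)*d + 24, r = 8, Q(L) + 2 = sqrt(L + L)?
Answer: -1706 - 55*I*sqrt(110) ≈ -1706.0 - 576.84*I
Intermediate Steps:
Q(L) = -2 + sqrt(2)*sqrt(L) (Q(L) = -2 + sqrt(L + L) = -2 + sqrt(2*L) = -2 + sqrt(2)*sqrt(L))
f(B, d) = 24 + d*(-2 + sqrt(2)*sqrt(d)) (f(B, d) = (-2 + sqrt(2)*sqrt(d))*d + 24 = d*(-2 + sqrt(2)*sqrt(d)) + 24 = 24 + d*(-2 + sqrt(2)*sqrt(d)))
s = 1840 (s = 8*(24 + 6) + 40**2 = 8*30 + 1600 = 240 + 1600 = 1840)
f(-64, -55) - s = (24 - 55*(-2 + sqrt(2)*sqrt(-55))) - 1*1840 = (24 - 55*(-2 + sqrt(2)*(I*sqrt(55)))) - 1840 = (24 - 55*(-2 + I*sqrt(110))) - 1840 = (24 + (110 - 55*I*sqrt(110))) - 1840 = (134 - 55*I*sqrt(110)) - 1840 = -1706 - 55*I*sqrt(110)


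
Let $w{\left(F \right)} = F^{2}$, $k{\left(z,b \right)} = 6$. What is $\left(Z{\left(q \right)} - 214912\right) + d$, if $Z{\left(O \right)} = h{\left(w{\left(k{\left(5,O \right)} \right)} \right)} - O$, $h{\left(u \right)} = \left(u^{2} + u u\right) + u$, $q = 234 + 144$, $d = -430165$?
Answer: $-642827$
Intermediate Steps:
$q = 378$
$h{\left(u \right)} = u + 2 u^{2}$ ($h{\left(u \right)} = \left(u^{2} + u^{2}\right) + u = 2 u^{2} + u = u + 2 u^{2}$)
$Z{\left(O \right)} = 2628 - O$ ($Z{\left(O \right)} = 6^{2} \left(1 + 2 \cdot 6^{2}\right) - O = 36 \left(1 + 2 \cdot 36\right) - O = 36 \left(1 + 72\right) - O = 36 \cdot 73 - O = 2628 - O$)
$\left(Z{\left(q \right)} - 214912\right) + d = \left(\left(2628 - 378\right) - 214912\right) - 430165 = \left(2250 - 214912\right) - 430165 = -212662 - 430165 = -642827$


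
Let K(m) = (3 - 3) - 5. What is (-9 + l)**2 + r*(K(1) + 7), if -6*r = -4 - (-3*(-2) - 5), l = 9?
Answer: 5/3 ≈ 1.6667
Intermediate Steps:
K(m) = -5 (K(m) = 0 - 5 = -5)
r = 5/6 (r = -(-4 - (-3*(-2) - 5))/6 = -(-4 - (6 - 5))/6 = -(-4 - 1*1)/6 = -(-4 - 1)/6 = -1/6*(-5) = 5/6 ≈ 0.83333)
(-9 + l)**2 + r*(K(1) + 7) = (-9 + 9)**2 + 5*(-5 + 7)/6 = 0**2 + (5/6)*2 = 0 + 5/3 = 5/3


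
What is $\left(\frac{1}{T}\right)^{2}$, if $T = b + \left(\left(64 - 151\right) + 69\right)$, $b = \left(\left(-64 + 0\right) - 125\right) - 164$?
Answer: $\frac{1}{137641} \approx 7.2653 \cdot 10^{-6}$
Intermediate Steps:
$b = -353$ ($b = \left(-64 - 125\right) - 164 = -189 - 164 = -353$)
$T = -371$ ($T = -353 + \left(\left(64 - 151\right) + 69\right) = -353 + \left(-87 + 69\right) = -353 - 18 = -371$)
$\left(\frac{1}{T}\right)^{2} = \left(\frac{1}{-371}\right)^{2} = \left(- \frac{1}{371}\right)^{2} = \frac{1}{137641}$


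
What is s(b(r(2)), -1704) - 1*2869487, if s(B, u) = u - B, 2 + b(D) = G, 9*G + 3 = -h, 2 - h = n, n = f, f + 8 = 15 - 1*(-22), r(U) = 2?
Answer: -8613575/3 ≈ -2.8712e+6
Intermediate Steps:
f = 29 (f = -8 + (15 - 1*(-22)) = -8 + (15 + 22) = -8 + 37 = 29)
n = 29
h = -27 (h = 2 - 1*29 = 2 - 29 = -27)
G = 8/3 (G = -⅓ + (-1*(-27))/9 = -⅓ + (⅑)*27 = -⅓ + 3 = 8/3 ≈ 2.6667)
b(D) = ⅔ (b(D) = -2 + 8/3 = ⅔)
s(b(r(2)), -1704) - 1*2869487 = (-1704 - 1*⅔) - 1*2869487 = (-1704 - ⅔) - 2869487 = -5114/3 - 2869487 = -8613575/3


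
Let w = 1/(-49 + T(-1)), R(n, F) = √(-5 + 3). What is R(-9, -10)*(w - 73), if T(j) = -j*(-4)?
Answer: -3870*I*√2/53 ≈ -103.26*I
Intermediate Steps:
R(n, F) = I*√2 (R(n, F) = √(-2) = I*√2)
T(j) = 4*j
w = -1/53 (w = 1/(-49 + 4*(-1)) = 1/(-49 - 4) = 1/(-53) = -1/53 ≈ -0.018868)
R(-9, -10)*(w - 73) = (I*√2)*(-1/53 - 73) = (I*√2)*(-3870/53) = -3870*I*√2/53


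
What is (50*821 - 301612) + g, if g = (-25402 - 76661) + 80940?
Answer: -281685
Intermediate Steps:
g = -21123 (g = -102063 + 80940 = -21123)
(50*821 - 301612) + g = (50*821 - 301612) - 21123 = (41050 - 301612) - 21123 = -260562 - 21123 = -281685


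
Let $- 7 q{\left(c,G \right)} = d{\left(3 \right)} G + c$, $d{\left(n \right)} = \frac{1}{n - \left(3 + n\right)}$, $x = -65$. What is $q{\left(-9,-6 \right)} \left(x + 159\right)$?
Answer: $94$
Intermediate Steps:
$d{\left(n \right)} = - \frac{1}{3}$ ($d{\left(n \right)} = \frac{1}{-3} = - \frac{1}{3}$)
$q{\left(c,G \right)} = - \frac{c}{7} + \frac{G}{21}$ ($q{\left(c,G \right)} = - \frac{- \frac{G}{3} + c}{7} = - \frac{c - \frac{G}{3}}{7} = - \frac{c}{7} + \frac{G}{21}$)
$q{\left(-9,-6 \right)} \left(x + 159\right) = \left(\left(- \frac{1}{7}\right) \left(-9\right) + \frac{1}{21} \left(-6\right)\right) \left(-65 + 159\right) = \left(\frac{9}{7} - \frac{2}{7}\right) 94 = 1 \cdot 94 = 94$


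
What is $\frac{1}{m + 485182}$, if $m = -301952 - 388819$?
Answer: $- \frac{1}{205589} \approx -4.8641 \cdot 10^{-6}$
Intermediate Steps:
$m = -690771$
$\frac{1}{m + 485182} = \frac{1}{-690771 + 485182} = \frac{1}{-205589} = - \frac{1}{205589}$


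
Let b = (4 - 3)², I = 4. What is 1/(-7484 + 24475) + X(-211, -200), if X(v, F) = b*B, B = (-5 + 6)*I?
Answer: 67965/16991 ≈ 4.0001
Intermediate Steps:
B = 4 (B = (-5 + 6)*4 = 1*4 = 4)
b = 1 (b = 1² = 1)
X(v, F) = 4 (X(v, F) = 1*4 = 4)
1/(-7484 + 24475) + X(-211, -200) = 1/(-7484 + 24475) + 4 = 1/16991 + 4 = 67965/16991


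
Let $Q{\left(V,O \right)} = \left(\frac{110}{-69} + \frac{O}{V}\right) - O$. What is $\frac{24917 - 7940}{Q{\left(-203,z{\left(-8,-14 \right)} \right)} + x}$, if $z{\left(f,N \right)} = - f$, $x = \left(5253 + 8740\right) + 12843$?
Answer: $\frac{237796839}{375756914} \approx 0.63285$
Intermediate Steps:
$x = 26836$ ($x = 13993 + 12843 = 26836$)
$Q{\left(V,O \right)} = - \frac{110}{69} - O + \frac{O}{V}$ ($Q{\left(V,O \right)} = \left(110 \left(- \frac{1}{69}\right) + \frac{O}{V}\right) - O = \left(- \frac{110}{69} + \frac{O}{V}\right) - O = - \frac{110}{69} - O + \frac{O}{V}$)
$\frac{24917 - 7940}{Q{\left(-203,z{\left(-8,-14 \right)} \right)} + x} = \frac{24917 - 7940}{\left(- \frac{110}{69} - \left(-1\right) \left(-8\right) + \frac{\left(-1\right) \left(-8\right)}{-203}\right) + 26836} = \frac{16977}{\left(- \frac{110}{69} - 8 + 8 \left(- \frac{1}{203}\right)\right) + 26836} = \frac{16977}{\left(- \frac{110}{69} - 8 - \frac{8}{203}\right) + 26836} = \frac{16977}{- \frac{134938}{14007} + 26836} = \frac{16977}{\frac{375756914}{14007}} = 16977 \cdot \frac{14007}{375756914} = \frac{237796839}{375756914}$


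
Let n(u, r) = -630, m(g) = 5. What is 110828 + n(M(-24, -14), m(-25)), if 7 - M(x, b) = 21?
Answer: 110198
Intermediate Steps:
M(x, b) = -14 (M(x, b) = 7 - 1*21 = 7 - 21 = -14)
110828 + n(M(-24, -14), m(-25)) = 110828 - 630 = 110198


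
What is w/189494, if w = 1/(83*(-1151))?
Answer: -1/18102930302 ≈ -5.5240e-11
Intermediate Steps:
w = -1/95533 (w = 1/(-95533) = -1/95533 ≈ -1.0468e-5)
w/189494 = -1/95533/189494 = -1/95533*1/189494 = -1/18102930302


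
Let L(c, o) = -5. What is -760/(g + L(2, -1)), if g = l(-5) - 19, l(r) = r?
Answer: 760/29 ≈ 26.207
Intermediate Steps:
g = -24 (g = -5 - 19 = -24)
-760/(g + L(2, -1)) = -760/(-24 - 5) = -760/(-29) = -1/29*(-760) = 760/29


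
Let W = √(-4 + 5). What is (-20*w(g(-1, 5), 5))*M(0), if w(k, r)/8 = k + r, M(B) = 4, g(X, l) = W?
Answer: -3840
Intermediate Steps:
W = 1 (W = √1 = 1)
g(X, l) = 1
w(k, r) = 8*k + 8*r (w(k, r) = 8*(k + r) = 8*k + 8*r)
(-20*w(g(-1, 5), 5))*M(0) = -20*(8*1 + 8*5)*4 = -20*(8 + 40)*4 = -20*48*4 = -960*4 = -3840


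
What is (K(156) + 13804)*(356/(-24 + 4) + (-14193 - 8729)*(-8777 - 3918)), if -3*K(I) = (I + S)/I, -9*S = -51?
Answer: 9399291674175997/2340 ≈ 4.0168e+12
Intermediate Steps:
S = 17/3 (S = -⅑*(-51) = 17/3 ≈ 5.6667)
K(I) = -(17/3 + I)/(3*I) (K(I) = -(I + 17/3)/(3*I) = -(17/3 + I)/(3*I))
(K(156) + 13804)*(356/(-24 + 4) + (-14193 - 8729)*(-8777 - 3918)) = ((⅑)*(-17 - 3*156)/156 + 13804)*(356/(-24 + 4) + (-14193 - 8729)*(-8777 - 3918)) = ((⅑)*(1/156)*(-17 - 468) + 13804)*(356/(-20) - 22922*(-12695)) = ((⅑)*(1/156)*(-485) + 13804)*(-1/20*356 + 290994790) = (-485/1404 + 13804)*(-89/5 + 290994790) = (19380331/1404)*(1454973861/5) = 9399291674175997/2340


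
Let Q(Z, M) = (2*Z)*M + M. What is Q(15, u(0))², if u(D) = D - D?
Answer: 0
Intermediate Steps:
u(D) = 0
Q(Z, M) = M + 2*M*Z (Q(Z, M) = 2*M*Z + M = M + 2*M*Z)
Q(15, u(0))² = (0*(1 + 2*15))² = (0*(1 + 30))² = (0*31)² = 0² = 0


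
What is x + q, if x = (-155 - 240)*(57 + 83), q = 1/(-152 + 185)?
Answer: -1824899/33 ≈ -55300.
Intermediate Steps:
q = 1/33 ≈ 0.030303
x = -55300 (x = -395*140 = -55300)
x + q = -55300 + 1/33 = -1824899/33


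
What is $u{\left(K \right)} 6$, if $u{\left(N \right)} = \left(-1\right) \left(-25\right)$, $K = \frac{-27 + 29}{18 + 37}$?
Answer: $150$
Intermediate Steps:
$K = \frac{2}{55} \approx 0.036364$
$u{\left(N \right)} = 25$
$u{\left(K \right)} 6 = 25 \cdot 6 = 150$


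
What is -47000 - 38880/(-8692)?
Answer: -102121280/2173 ≈ -46996.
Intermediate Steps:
-47000 - 38880/(-8692) = -47000 - 38880*(-1)/8692 = -47000 - 1*(-9720/2173) = -47000 + 9720/2173 = -102121280/2173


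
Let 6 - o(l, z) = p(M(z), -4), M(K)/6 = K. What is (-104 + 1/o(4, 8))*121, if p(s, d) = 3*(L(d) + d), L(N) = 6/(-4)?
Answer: -566038/45 ≈ -12579.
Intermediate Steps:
L(N) = -3/2 (L(N) = 6*(-1/4) = -3/2)
M(K) = 6*K
p(s, d) = -9/2 + 3*d (p(s, d) = 3*(-3/2 + d) = -9/2 + 3*d)
o(l, z) = 45/2 (o(l, z) = 6 - (-9/2 + 3*(-4)) = 6 - (-9/2 - 12) = 6 - 1*(-33/2) = 6 + 33/2 = 45/2)
(-104 + 1/o(4, 8))*121 = (-104 + 1/(45/2))*121 = (-104 + 2/45)*121 = -4678/45*121 = -566038/45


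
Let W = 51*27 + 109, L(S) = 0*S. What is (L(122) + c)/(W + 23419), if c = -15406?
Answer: -15406/24905 ≈ -0.61859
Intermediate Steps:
L(S) = 0
W = 1486 (W = 1377 + 109 = 1486)
(L(122) + c)/(W + 23419) = (0 - 15406)/(1486 + 23419) = -15406/24905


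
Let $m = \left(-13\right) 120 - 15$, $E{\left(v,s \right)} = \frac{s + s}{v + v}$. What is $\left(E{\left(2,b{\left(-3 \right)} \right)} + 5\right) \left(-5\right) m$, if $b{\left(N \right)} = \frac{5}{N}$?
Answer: $\frac{65625}{2} \approx 32813.0$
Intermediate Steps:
$E{\left(v,s \right)} = \frac{s}{v}$ ($E{\left(v,s \right)} = \frac{2 s}{2 v} = 2 s \frac{1}{2 v} = \frac{s}{v}$)
$m = -1575$ ($m = -1560 - 15 = -1575$)
$\left(E{\left(2,b{\left(-3 \right)} \right)} + 5\right) \left(-5\right) m = \left(\frac{5 \frac{1}{-3}}{2} + 5\right) \left(-5\right) \left(-1575\right) = \left(5 \left(- \frac{1}{3}\right) \frac{1}{2} + 5\right) \left(-5\right) \left(-1575\right) = \left(\left(- \frac{5}{3}\right) \frac{1}{2} + 5\right) \left(-5\right) \left(-1575\right) = \left(- \frac{5}{6} + 5\right) \left(-5\right) \left(-1575\right) = \frac{25}{6} \left(-5\right) \left(-1575\right) = \left(- \frac{125}{6}\right) \left(-1575\right) = \frac{65625}{2}$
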